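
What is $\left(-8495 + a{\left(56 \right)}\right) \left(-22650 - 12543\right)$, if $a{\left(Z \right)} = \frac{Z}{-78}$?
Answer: $\frac{3886867423}{13} \approx 2.9899 \cdot 10^{8}$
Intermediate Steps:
$a{\left(Z \right)} = - \frac{Z}{78}$ ($a{\left(Z \right)} = Z \left(- \frac{1}{78}\right) = - \frac{Z}{78}$)
$\left(-8495 + a{\left(56 \right)}\right) \left(-22650 - 12543\right) = \left(-8495 - \frac{28}{39}\right) \left(-22650 - 12543\right) = \left(-8495 - \frac{28}{39}\right) \left(-35193\right) = \left(- \frac{331333}{39}\right) \left(-35193\right) = \frac{3886867423}{13}$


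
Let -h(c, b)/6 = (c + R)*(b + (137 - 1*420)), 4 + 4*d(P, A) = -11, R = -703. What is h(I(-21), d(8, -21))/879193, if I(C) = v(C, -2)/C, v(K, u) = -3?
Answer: -8464860/6154351 ≈ -1.3754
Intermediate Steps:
d(P, A) = -15/4 (d(P, A) = -1 + (¼)*(-11) = -1 - 11/4 = -15/4)
I(C) = -3/C
h(c, b) = -6*(-703 + c)*(-283 + b) (h(c, b) = -6*(c - 703)*(b + (137 - 1*420)) = -6*(-703 + c)*(b + (137 - 420)) = -6*(-703 + c)*(b - 283) = -6*(-703 + c)*(-283 + b))
h(I(-21), d(8, -21))/879193 = (-1193694 + 1698*(-3/(-21)) + 4218*(-15/4) - 6*(-15/4)*(-3/(-21)))/879193 = (-1193694 + 1698*(-3*(-1/21)) - 31635/2 - 6*(-15/4)*(-3*(-1/21)))*(1/879193) = (-1193694 + 1698*(⅐) - 31635/2 - 6*(-15/4)*⅐)*(1/879193) = (-1193694 + 1698/7 - 31635/2 + 45/14)*(1/879193) = -8464860/7*1/879193 = -8464860/6154351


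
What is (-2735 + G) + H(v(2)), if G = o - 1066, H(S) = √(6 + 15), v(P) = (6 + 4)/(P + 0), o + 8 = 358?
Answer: -3451 + √21 ≈ -3446.4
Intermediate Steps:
o = 350 (o = -8 + 358 = 350)
v(P) = 10/P
H(S) = √21
G = -716 (G = 350 - 1066 = -716)
(-2735 + G) + H(v(2)) = (-2735 - 716) + √21 = -3451 + √21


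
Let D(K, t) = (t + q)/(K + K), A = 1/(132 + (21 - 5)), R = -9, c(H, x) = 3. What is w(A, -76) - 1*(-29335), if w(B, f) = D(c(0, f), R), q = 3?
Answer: 29334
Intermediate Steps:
A = 1/148 (A = 1/(132 + 16) = 1/148 ≈ 0.0067568)
D(K, t) = (3 + t)/(2*K) (D(K, t) = (t + 3)/(K + K) = (3 + t)/((2*K)) = (3 + t)*(1/(2*K)) = (3 + t)/(2*K))
w(B, f) = -1 (w(B, f) = (1/2)*(3 - 9)/3 = (1/2)*(1/3)*(-6) = -1)
w(A, -76) - 1*(-29335) = -1 - 1*(-29335) = -1 + 29335 = 29334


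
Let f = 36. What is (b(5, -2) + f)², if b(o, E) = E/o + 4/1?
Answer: 39204/25 ≈ 1568.2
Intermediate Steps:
b(o, E) = 4 + E/o (b(o, E) = E/o + 4*1 = E/o + 4 = 4 + E/o)
(b(5, -2) + f)² = ((4 - 2/5) + 36)² = ((4 - 2*⅕) + 36)² = ((4 - ⅖) + 36)² = (18/5 + 36)² = (198/5)² = 39204/25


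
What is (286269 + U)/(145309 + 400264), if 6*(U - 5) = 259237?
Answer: 1976881/3273438 ≈ 0.60392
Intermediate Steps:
U = 259267/6 (U = 5 + (⅙)*259237 = 5 + 259237/6 = 259267/6 ≈ 43211.)
(286269 + U)/(145309 + 400264) = (286269 + 259267/6)/(145309 + 400264) = (1976881/6)/545573 = (1976881/6)*(1/545573) = 1976881/3273438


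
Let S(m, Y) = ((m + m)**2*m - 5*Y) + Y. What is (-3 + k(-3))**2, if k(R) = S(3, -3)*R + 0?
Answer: 131769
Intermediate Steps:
S(m, Y) = -4*Y + 4*m**3 (S(m, Y) = ((2*m)**2*m - 5*Y) + Y = ((4*m**2)*m - 5*Y) + Y = (4*m**3 - 5*Y) + Y = (-5*Y + 4*m**3) + Y = -4*Y + 4*m**3)
k(R) = 120*R (k(R) = (-4*(-3) + 4*3**3)*R + 0 = (12 + 4*27)*R + 0 = (12 + 108)*R + 0 = 120*R + 0 = 120*R)
(-3 + k(-3))**2 = (-3 + 120*(-3))**2 = (-3 - 360)**2 = (-363)**2 = 131769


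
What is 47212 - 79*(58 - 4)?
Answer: 42946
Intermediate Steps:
47212 - 79*(58 - 4) = 47212 - 79*54 = 47212 - 1*4266 = 47212 - 4266 = 42946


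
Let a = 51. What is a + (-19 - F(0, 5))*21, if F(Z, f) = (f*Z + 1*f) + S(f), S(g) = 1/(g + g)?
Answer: -4551/10 ≈ -455.10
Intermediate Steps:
S(g) = 1/(2*g)
F(Z, f) = f + 1/(2*f) + Z*f (F(Z, f) = (f*Z + 1*f) + 1/(2*f) = (Z*f + f) + 1/(2*f) = (f + Z*f) + 1/(2*f) = f + 1/(2*f) + Z*f)
a + (-19 - F(0, 5))*21 = 51 + (-19 - (5 + (1/2)/5 + 0*5))*21 = 51 + (-19 - (5 + (1/2)*(1/5) + 0))*21 = 51 + (-19 - (5 + 1/10 + 0))*21 = 51 + (-19 - 1*51/10)*21 = 51 + (-19 - 51/10)*21 = 51 - 241/10*21 = 51 - 5061/10 = -4551/10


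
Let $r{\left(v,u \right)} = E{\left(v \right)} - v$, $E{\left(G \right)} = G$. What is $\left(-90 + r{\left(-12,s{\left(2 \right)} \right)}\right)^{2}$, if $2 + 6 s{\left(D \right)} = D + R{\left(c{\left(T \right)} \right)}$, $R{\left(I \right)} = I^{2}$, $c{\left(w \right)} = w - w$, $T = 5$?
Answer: $8100$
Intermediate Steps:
$c{\left(w \right)} = 0$
$s{\left(D \right)} = - \frac{1}{3} + \frac{D}{6}$ ($s{\left(D \right)} = - \frac{1}{3} + \frac{D + 0^{2}}{6} = - \frac{1}{3} + \frac{D + 0}{6} = - \frac{1}{3} + \frac{D}{6}$)
$r{\left(v,u \right)} = 0$ ($r{\left(v,u \right)} = v - v = 0$)
$\left(-90 + r{\left(-12,s{\left(2 \right)} \right)}\right)^{2} = \left(-90 + 0\right)^{2} = \left(-90\right)^{2} = 8100$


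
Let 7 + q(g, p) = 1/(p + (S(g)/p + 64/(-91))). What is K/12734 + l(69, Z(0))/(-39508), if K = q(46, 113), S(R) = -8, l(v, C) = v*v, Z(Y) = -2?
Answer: -35141481459353/290290520545284 ≈ -0.12106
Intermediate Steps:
l(v, C) = v²
q(g, p) = -7 + 1/(-64/91 + p - 8/p) (q(g, p) = -7 + 1/(p + (-8/p + 64/(-91))) = -7 + 1/(p + (-8/p + 64*(-1/91))) = -7 + 1/(p + (-8/p - 64/91)) = -7 + 1/(p + (-64/91 - 8/p)) = -7 + 1/(-64/91 + p - 8/p))
K = -8067850/1154019 (K = 49*(-104 - 11*113 + 13*113²)/(728 - 91*113² + 64*113) = 49*(-104 - 1243 + 13*12769)/(728 - 91*12769 + 7232) = 49*(-104 - 1243 + 165997)/(728 - 1161979 + 7232) = 49*164650/(-1154019) = 49*(-1/1154019)*164650 = -8067850/1154019 ≈ -6.9911)
K/12734 + l(69, Z(0))/(-39508) = -8067850/1154019/12734 + 69²/(-39508) = -8067850/1154019*1/12734 + 4761*(-1/39508) = -4033925/7347638973 - 4761/39508 = -35141481459353/290290520545284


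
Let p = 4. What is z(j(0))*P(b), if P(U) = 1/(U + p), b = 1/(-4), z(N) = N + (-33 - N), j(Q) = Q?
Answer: -44/5 ≈ -8.8000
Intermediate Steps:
z(N) = -33
b = -1/4 ≈ -0.25000
P(U) = 1/(4 + U) (P(U) = 1/(U + 4) = 1/(4 + U))
z(j(0))*P(b) = -33/(4 - 1/4) = -33/15/4 = -33*4/15 = -44/5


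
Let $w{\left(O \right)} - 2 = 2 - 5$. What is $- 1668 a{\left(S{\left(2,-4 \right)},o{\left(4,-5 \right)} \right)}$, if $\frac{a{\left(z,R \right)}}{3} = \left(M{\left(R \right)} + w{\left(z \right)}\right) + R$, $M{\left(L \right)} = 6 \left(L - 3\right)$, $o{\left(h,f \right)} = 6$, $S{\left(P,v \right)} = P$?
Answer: $-115092$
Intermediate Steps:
$w{\left(O \right)} = -1$ ($w{\left(O \right)} = 2 + \left(2 - 5\right) = 2 - 3 = -1$)
$M{\left(L \right)} = -18 + 6 L$ ($M{\left(L \right)} = 6 \left(-3 + L\right) = -18 + 6 L$)
$a{\left(z,R \right)} = -57 + 21 R$ ($a{\left(z,R \right)} = 3 \left(\left(\left(-18 + 6 R\right) - 1\right) + R\right) = 3 \left(\left(-19 + 6 R\right) + R\right) = 3 \left(-19 + 7 R\right) = -57 + 21 R$)
$- 1668 a{\left(S{\left(2,-4 \right)},o{\left(4,-5 \right)} \right)} = - 1668 \left(-57 + 21 \cdot 6\right) = - 1668 \left(-57 + 126\right) = \left(-1668\right) 69 = -115092$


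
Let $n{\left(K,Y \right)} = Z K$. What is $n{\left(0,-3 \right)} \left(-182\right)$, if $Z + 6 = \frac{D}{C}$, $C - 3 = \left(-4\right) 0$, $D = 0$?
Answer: $0$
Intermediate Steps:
$C = 3$ ($C = 3 - 0 = 3 + 0 = 3$)
$Z = -6$ ($Z = -6 + \frac{0}{3} = -6 + 0 \cdot \frac{1}{3} = -6 + 0 = -6$)
$n{\left(K,Y \right)} = - 6 K$
$n{\left(0,-3 \right)} \left(-182\right) = \left(-6\right) 0 \left(-182\right) = 0 \left(-182\right) = 0$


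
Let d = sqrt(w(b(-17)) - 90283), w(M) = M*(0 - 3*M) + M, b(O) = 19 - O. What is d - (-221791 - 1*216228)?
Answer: 438019 + I*sqrt(94135) ≈ 4.3802e+5 + 306.81*I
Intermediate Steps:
w(M) = M - 3*M**2 (w(M) = M*(-3*M) + M = -3*M**2 + M = M - 3*M**2)
d = I*sqrt(94135) (d = sqrt((19 - 1*(-17))*(1 - 3*(19 - 1*(-17))) - 90283) = sqrt((19 + 17)*(1 - 3*(19 + 17)) - 90283) = sqrt(36*(1 - 3*36) - 90283) = sqrt(36*(1 - 108) - 90283) = sqrt(36*(-107) - 90283) = sqrt(-3852 - 90283) = sqrt(-94135) = I*sqrt(94135) ≈ 306.81*I)
d - (-221791 - 1*216228) = I*sqrt(94135) - (-221791 - 1*216228) = I*sqrt(94135) - (-221791 - 216228) = I*sqrt(94135) - 1*(-438019) = I*sqrt(94135) + 438019 = 438019 + I*sqrt(94135)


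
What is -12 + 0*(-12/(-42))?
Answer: -12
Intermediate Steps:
-12 + 0*(-12/(-42)) = -12 + 0*(-12*(-1/42)) = -12 + 0*(2/7) = -12 + 0 = -12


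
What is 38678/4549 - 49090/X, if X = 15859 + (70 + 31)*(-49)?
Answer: 19866657/4962959 ≈ 4.0030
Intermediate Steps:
X = 10910 (X = 15859 + 101*(-49) = 15859 - 4949 = 10910)
38678/4549 - 49090/X = 38678/4549 - 49090/10910 = 38678*(1/4549) - 49090*1/10910 = 38678/4549 - 4909/1091 = 19866657/4962959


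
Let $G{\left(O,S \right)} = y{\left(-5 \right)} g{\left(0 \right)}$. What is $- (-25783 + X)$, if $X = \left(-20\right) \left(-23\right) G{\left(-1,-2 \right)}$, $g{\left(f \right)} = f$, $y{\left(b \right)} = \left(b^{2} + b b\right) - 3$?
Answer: $25783$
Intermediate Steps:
$y{\left(b \right)} = -3 + 2 b^{2}$ ($y{\left(b \right)} = \left(b^{2} + b^{2}\right) - 3 = 2 b^{2} - 3 = -3 + 2 b^{2}$)
$G{\left(O,S \right)} = 0$ ($G{\left(O,S \right)} = \left(-3 + 2 \left(-5\right)^{2}\right) 0 = \left(-3 + 2 \cdot 25\right) 0 = \left(-3 + 50\right) 0 = 47 \cdot 0 = 0$)
$X = 0$ ($X = \left(-20\right) \left(-23\right) 0 = 460 \cdot 0 = 0$)
$- (-25783 + X) = - (-25783 + 0) = \left(-1\right) \left(-25783\right) = 25783$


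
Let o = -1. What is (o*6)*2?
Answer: -12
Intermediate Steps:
(o*6)*2 = -1*6*2 = -6*2 = -12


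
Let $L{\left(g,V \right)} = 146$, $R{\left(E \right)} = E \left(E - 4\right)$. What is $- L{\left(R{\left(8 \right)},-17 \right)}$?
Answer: $-146$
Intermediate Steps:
$R{\left(E \right)} = E \left(-4 + E\right)$
$- L{\left(R{\left(8 \right)},-17 \right)} = \left(-1\right) 146 = -146$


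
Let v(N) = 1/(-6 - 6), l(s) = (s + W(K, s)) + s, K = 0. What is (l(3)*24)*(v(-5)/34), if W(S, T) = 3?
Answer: -9/17 ≈ -0.52941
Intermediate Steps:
l(s) = 3 + 2*s (l(s) = (s + 3) + s = (3 + s) + s = 3 + 2*s)
v(N) = -1/12 (v(N) = 1/(-12) = -1/12)
(l(3)*24)*(v(-5)/34) = ((3 + 2*3)*24)*(-1/12/34) = ((3 + 6)*24)*(-1/12*1/34) = (9*24)*(-1/408) = 216*(-1/408) = -9/17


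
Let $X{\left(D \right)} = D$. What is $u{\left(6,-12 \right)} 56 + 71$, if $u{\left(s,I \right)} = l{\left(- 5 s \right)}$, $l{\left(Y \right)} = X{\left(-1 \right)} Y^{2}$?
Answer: $-50329$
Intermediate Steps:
$l{\left(Y \right)} = - Y^{2}$
$u{\left(s,I \right)} = - 25 s^{2}$ ($u{\left(s,I \right)} = - \left(- 5 s\right)^{2} = - 25 s^{2}$)
$u{\left(6,-12 \right)} 56 + 71 = - 25 \cdot 6^{2} \cdot 56 + 71 = \left(-25\right) 36 \cdot 56 + 71 = \left(-900\right) 56 + 71 = -50400 + 71 = -50329$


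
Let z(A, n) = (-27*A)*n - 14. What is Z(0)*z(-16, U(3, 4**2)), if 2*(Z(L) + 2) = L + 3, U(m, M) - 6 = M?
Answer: -4745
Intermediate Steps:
U(m, M) = 6 + M
z(A, n) = -14 - 27*A*n (z(A, n) = -27*A*n - 14 = -14 - 27*A*n)
Z(L) = -1/2 + L/2 (Z(L) = -2 + (L + 3)/2 = -2 + (3 + L)/2 = -2 + (3/2 + L/2) = -1/2 + L/2)
Z(0)*z(-16, U(3, 4**2)) = (-1/2 + (1/2)*0)*(-14 - 27*(-16)*(6 + 4**2)) = (-1/2 + 0)*(-14 - 27*(-16)*(6 + 16)) = -(-14 - 27*(-16)*22)/2 = -(-14 + 9504)/2 = -1/2*9490 = -4745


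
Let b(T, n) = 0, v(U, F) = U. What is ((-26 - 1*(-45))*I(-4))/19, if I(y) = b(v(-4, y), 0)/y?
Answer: 0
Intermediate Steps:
I(y) = 0 (I(y) = 0/y = 0)
((-26 - 1*(-45))*I(-4))/19 = ((-26 - 1*(-45))*0)/19 = ((-26 + 45)*0)*(1/19) = (19*0)*(1/19) = 0*(1/19) = 0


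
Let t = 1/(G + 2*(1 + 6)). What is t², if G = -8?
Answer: 1/36 ≈ 0.027778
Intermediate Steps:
t = ⅙ (t = 1/(-8 + 2*(1 + 6)) = 1/(-8 + 2*7) = 1/(-8 + 14) = 1/6 = ⅙ ≈ 0.16667)
t² = (⅙)² = 1/36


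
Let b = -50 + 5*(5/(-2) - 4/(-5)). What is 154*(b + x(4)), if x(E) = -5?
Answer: -9779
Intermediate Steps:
b = -117/2 (b = -50 + 5*(5*(-½) - 4*(-⅕)) = -50 + 5*(-5/2 + ⅘) = -50 + 5*(-17/10) = -50 - 17/2 = -117/2 ≈ -58.500)
154*(b + x(4)) = 154*(-117/2 - 5) = 154*(-127/2) = -9779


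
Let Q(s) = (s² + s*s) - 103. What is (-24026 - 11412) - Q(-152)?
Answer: -81543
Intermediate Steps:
Q(s) = -103 + 2*s² (Q(s) = (s² + s²) - 103 = 2*s² - 103 = -103 + 2*s²)
(-24026 - 11412) - Q(-152) = (-24026 - 11412) - (-103 + 2*(-152)²) = -35438 - (-103 + 2*23104) = -35438 - (-103 + 46208) = -35438 - 1*46105 = -35438 - 46105 = -81543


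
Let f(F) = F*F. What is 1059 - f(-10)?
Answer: 959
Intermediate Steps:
f(F) = F²
1059 - f(-10) = 1059 - 1*(-10)² = 1059 - 1*100 = 1059 - 100 = 959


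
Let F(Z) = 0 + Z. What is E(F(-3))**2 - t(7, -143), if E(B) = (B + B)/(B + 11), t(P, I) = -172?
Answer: 2761/16 ≈ 172.56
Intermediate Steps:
F(Z) = Z
E(B) = 2*B/(11 + B) (E(B) = (2*B)/(11 + B) = 2*B/(11 + B))
E(F(-3))**2 - t(7, -143) = (2*(-3)/(11 - 3))**2 - 1*(-172) = (2*(-3)/8)**2 + 172 = (2*(-3)*(1/8))**2 + 172 = (-3/4)**2 + 172 = 9/16 + 172 = 2761/16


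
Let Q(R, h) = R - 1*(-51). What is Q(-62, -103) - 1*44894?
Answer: -44905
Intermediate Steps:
Q(R, h) = 51 + R (Q(R, h) = R + 51 = 51 + R)
Q(-62, -103) - 1*44894 = (51 - 62) - 1*44894 = -11 - 44894 = -44905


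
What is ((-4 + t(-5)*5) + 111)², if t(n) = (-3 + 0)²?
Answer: 23104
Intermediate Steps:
t(n) = 9 (t(n) = (-3)² = 9)
((-4 + t(-5)*5) + 111)² = ((-4 + 9*5) + 111)² = ((-4 + 45) + 111)² = (41 + 111)² = 152² = 23104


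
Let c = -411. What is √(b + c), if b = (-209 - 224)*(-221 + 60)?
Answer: √69302 ≈ 263.25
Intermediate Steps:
b = 69713 (b = -433*(-161) = 69713)
√(b + c) = √(69713 - 411) = √69302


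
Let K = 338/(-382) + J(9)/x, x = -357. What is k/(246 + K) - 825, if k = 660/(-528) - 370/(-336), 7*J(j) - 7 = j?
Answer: -772151906425/935941016 ≈ -825.00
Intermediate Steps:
J(j) = 1 + j/7
K = -425387/477309 (K = 338/(-382) + (1 + (⅐)*9)/(-357) = 338*(-1/382) + (1 + 9/7)*(-1/357) = -169/191 + (16/7)*(-1/357) = -169/191 - 16/2499 = -425387/477309 ≈ -0.89122)
k = -25/168 (k = 660*(-1/528) - 370*(-1/336) = -5/4 + 185/168 = -25/168 ≈ -0.14881)
k/(246 + K) - 825 = -25/168/(246 - 425387/477309) - 825 = -25/168/(116992627/477309) - 825 = (477309/116992627)*(-25/168) - 825 = -568225/935941016 - 825 = -772151906425/935941016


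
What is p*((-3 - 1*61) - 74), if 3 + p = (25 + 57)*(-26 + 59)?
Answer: -373014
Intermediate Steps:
p = 2703 (p = -3 + (25 + 57)*(-26 + 59) = -3 + 82*33 = -3 + 2706 = 2703)
p*((-3 - 1*61) - 74) = 2703*((-3 - 1*61) - 74) = 2703*((-3 - 61) - 74) = 2703*(-64 - 74) = 2703*(-138) = -373014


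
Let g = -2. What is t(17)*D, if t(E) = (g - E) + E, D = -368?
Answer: 736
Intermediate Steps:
t(E) = -2 (t(E) = (-2 - E) + E = -2)
t(17)*D = -2*(-368) = 736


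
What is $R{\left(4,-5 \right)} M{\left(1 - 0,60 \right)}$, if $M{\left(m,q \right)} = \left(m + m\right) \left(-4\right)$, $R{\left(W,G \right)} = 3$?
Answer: $-24$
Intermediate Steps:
$M{\left(m,q \right)} = - 8 m$ ($M{\left(m,q \right)} = 2 m \left(-4\right) = - 8 m$)
$R{\left(4,-5 \right)} M{\left(1 - 0,60 \right)} = 3 \left(- 8 \left(1 - 0\right)\right) = 3 \left(- 8 \left(1 + 0\right)\right) = 3 \left(\left(-8\right) 1\right) = 3 \left(-8\right) = -24$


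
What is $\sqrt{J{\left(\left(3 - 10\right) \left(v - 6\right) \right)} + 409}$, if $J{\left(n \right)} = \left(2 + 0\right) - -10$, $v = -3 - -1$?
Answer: $\sqrt{421} \approx 20.518$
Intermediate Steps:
$v = -2$ ($v = -3 + 1 = -2$)
$J{\left(n \right)} = 12$ ($J{\left(n \right)} = 2 + 10 = 12$)
$\sqrt{J{\left(\left(3 - 10\right) \left(v - 6\right) \right)} + 409} = \sqrt{12 + 409} = \sqrt{421}$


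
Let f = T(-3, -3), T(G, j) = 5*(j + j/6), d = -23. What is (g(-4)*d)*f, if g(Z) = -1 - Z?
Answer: 2415/2 ≈ 1207.5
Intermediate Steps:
T(G, j) = 35*j/6 (T(G, j) = 5*(j + j*(⅙)) = 5*(j + j/6) = 5*(7*j/6) = 35*j/6)
f = -35/2 (f = (35/6)*(-3) = -35/2 ≈ -17.500)
(g(-4)*d)*f = ((-1 - 1*(-4))*(-23))*(-35/2) = ((-1 + 4)*(-23))*(-35/2) = (3*(-23))*(-35/2) = -69*(-35/2) = 2415/2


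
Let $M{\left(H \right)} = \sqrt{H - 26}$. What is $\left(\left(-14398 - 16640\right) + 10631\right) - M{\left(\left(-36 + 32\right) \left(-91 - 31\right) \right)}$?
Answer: $-20407 - \sqrt{462} \approx -20429.0$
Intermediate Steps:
$M{\left(H \right)} = \sqrt{-26 + H}$
$\left(\left(-14398 - 16640\right) + 10631\right) - M{\left(\left(-36 + 32\right) \left(-91 - 31\right) \right)} = \left(\left(-14398 - 16640\right) + 10631\right) - \sqrt{-26 + \left(-36 + 32\right) \left(-91 - 31\right)} = \left(-31038 + 10631\right) - \sqrt{-26 - -488} = -20407 - \sqrt{-26 + 488} = -20407 - \sqrt{462}$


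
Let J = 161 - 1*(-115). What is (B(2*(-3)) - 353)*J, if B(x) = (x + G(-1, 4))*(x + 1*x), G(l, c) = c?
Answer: -90804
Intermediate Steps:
J = 276 (J = 161 + 115 = 276)
B(x) = 2*x*(4 + x) (B(x) = (x + 4)*(x + 1*x) = (4 + x)*(x + x) = (4 + x)*(2*x) = 2*x*(4 + x))
(B(2*(-3)) - 353)*J = (2*(2*(-3))*(4 + 2*(-3)) - 353)*276 = (2*(-6)*(4 - 6) - 353)*276 = (2*(-6)*(-2) - 353)*276 = (24 - 353)*276 = -329*276 = -90804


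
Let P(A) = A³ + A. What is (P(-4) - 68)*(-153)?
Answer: 20808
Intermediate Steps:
P(A) = A + A³
(P(-4) - 68)*(-153) = ((-4 + (-4)³) - 68)*(-153) = ((-4 - 64) - 68)*(-153) = (-68 - 68)*(-153) = -136*(-153) = 20808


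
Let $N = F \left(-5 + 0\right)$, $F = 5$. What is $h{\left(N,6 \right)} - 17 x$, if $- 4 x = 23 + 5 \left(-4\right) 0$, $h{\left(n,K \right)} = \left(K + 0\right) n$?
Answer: $- \frac{209}{4} \approx -52.25$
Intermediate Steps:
$N = -25$ ($N = 5 \left(-5 + 0\right) = 5 \left(-5\right) = -25$)
$h{\left(n,K \right)} = K n$
$x = - \frac{23}{4}$ ($x = - \frac{23 + 5 \left(-4\right) 0}{4} = - \frac{23 - 0}{4} = - \frac{23 + 0}{4} = \left(- \frac{1}{4}\right) 23 = - \frac{23}{4} \approx -5.75$)
$h{\left(N,6 \right)} - 17 x = 6 \left(-25\right) - - \frac{391}{4} = -150 + \frac{391}{4} = - \frac{209}{4}$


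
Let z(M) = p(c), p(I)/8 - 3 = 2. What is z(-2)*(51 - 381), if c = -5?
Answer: -13200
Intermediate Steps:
p(I) = 40 (p(I) = 24 + 8*2 = 24 + 16 = 40)
z(M) = 40
z(-2)*(51 - 381) = 40*(51 - 381) = 40*(-330) = -13200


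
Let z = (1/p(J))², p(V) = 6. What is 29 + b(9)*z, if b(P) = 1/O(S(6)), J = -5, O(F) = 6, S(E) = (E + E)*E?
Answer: 6265/216 ≈ 29.005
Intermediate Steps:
S(E) = 2*E² (S(E) = (2*E)*E = 2*E²)
z = 1/36 (z = (1/6)² = (⅙)² = 1/36 ≈ 0.027778)
b(P) = ⅙ (b(P) = 1/6 = ⅙)
29 + b(9)*z = 29 + (⅙)*(1/36) = 29 + 1/216 = 6265/216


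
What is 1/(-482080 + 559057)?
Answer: 1/76977 ≈ 1.2991e-5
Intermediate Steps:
1/(-482080 + 559057) = 1/76977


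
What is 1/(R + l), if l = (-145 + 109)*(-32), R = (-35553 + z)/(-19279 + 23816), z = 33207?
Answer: 4537/5224278 ≈ 0.00086845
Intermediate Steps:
R = -2346/4537 (R = (-35553 + 33207)/(-19279 + 23816) = -2346/4537 ≈ -0.51708)
l = 1152 (l = -36*(-32) = 1152)
1/(R + l) = 1/(-2346/4537 + 1152) = 1/(5224278/4537) = 4537/5224278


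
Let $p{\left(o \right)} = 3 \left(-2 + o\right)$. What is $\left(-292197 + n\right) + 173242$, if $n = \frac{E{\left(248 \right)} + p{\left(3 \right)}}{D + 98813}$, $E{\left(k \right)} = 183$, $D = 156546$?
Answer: $- \frac{30376229659}{255359} \approx -1.1896 \cdot 10^{5}$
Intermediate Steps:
$p{\left(o \right)} = -6 + 3 o$
$n = \frac{186}{255359}$ ($n = \frac{183 + \left(-6 + 3 \cdot 3\right)}{156546 + 98813} = \frac{183 + \left(-6 + 9\right)}{255359} = \left(183 + 3\right) \frac{1}{255359} = 186 \cdot \frac{1}{255359} = \frac{186}{255359} \approx 0.00072839$)
$\left(-292197 + n\right) + 173242 = \left(-292197 + \frac{186}{255359}\right) + 173242 = - \frac{74615133537}{255359} + 173242 = - \frac{30376229659}{255359}$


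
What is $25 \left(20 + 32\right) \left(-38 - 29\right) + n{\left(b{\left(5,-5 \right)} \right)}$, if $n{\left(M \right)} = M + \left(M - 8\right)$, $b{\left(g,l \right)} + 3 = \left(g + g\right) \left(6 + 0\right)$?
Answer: $-86994$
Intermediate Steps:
$b{\left(g,l \right)} = -3 + 12 g$ ($b{\left(g,l \right)} = -3 + \left(g + g\right) \left(6 + 0\right) = -3 + 2 g 6 = -3 + 12 g$)
$n{\left(M \right)} = -8 + 2 M$ ($n{\left(M \right)} = M + \left(-8 + M\right) = -8 + 2 M$)
$25 \left(20 + 32\right) \left(-38 - 29\right) + n{\left(b{\left(5,-5 \right)} \right)} = 25 \left(20 + 32\right) \left(-38 - 29\right) - \left(8 - 2 \left(-3 + 12 \cdot 5\right)\right) = 25 \cdot 52 \left(-67\right) - \left(8 - 2 \left(-3 + 60\right)\right) = 25 \left(-3484\right) + \left(-8 + 2 \cdot 57\right) = -87100 + \left(-8 + 114\right) = -87100 + 106 = -86994$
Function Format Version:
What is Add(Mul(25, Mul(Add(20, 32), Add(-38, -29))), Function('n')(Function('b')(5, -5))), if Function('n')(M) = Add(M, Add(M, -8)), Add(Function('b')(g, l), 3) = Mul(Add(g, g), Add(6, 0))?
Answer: -86994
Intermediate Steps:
Function('b')(g, l) = Add(-3, Mul(12, g)) (Function('b')(g, l) = Add(-3, Mul(Add(g, g), Add(6, 0))) = Add(-3, Mul(Mul(2, g), 6)) = Add(-3, Mul(12, g)))
Function('n')(M) = Add(-8, Mul(2, M)) (Function('n')(M) = Add(M, Add(-8, M)) = Add(-8, Mul(2, M)))
Add(Mul(25, Mul(Add(20, 32), Add(-38, -29))), Function('n')(Function('b')(5, -5))) = Add(Mul(25, Mul(Add(20, 32), Add(-38, -29))), Add(-8, Mul(2, Add(-3, Mul(12, 5))))) = Add(Mul(25, Mul(52, -67)), Add(-8, Mul(2, Add(-3, 60)))) = Add(Mul(25, -3484), Add(-8, Mul(2, 57))) = Add(-87100, Add(-8, 114)) = Add(-87100, 106) = -86994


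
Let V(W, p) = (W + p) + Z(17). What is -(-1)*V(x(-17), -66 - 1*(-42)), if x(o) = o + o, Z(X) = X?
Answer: -41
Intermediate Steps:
x(o) = 2*o
V(W, p) = 17 + W + p (V(W, p) = (W + p) + 17 = 17 + W + p)
-(-1)*V(x(-17), -66 - 1*(-42)) = -(-1)*(17 + 2*(-17) + (-66 - 1*(-42))) = -(-1)*(17 - 34 + (-66 + 42)) = -(-1)*(17 - 34 - 24) = -(-1)*(-41) = -1*41 = -41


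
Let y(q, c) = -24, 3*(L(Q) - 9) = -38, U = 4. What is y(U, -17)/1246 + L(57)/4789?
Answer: -179257/8950641 ≈ -0.020027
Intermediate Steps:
L(Q) = -11/3 (L(Q) = 9 + (⅓)*(-38) = 9 - 38/3 = -11/3)
y(U, -17)/1246 + L(57)/4789 = -24/1246 - 11/3/4789 = -24*1/1246 - 11/3*1/4789 = -12/623 - 11/14367 = -179257/8950641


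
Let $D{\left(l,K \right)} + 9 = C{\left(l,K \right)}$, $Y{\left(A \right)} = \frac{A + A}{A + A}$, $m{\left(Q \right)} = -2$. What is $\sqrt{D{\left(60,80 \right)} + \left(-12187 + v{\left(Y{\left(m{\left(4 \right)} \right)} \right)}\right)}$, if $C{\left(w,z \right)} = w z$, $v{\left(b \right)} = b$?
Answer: $i \sqrt{7395} \approx 85.994 i$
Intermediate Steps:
$Y{\left(A \right)} = 1$ ($Y{\left(A \right)} = \frac{2 A}{2 A} = 2 A \frac{1}{2 A} = 1$)
$D{\left(l,K \right)} = -9 + K l$ ($D{\left(l,K \right)} = -9 + l K = -9 + K l$)
$\sqrt{D{\left(60,80 \right)} + \left(-12187 + v{\left(Y{\left(m{\left(4 \right)} \right)} \right)}\right)} = \sqrt{\left(-9 + 80 \cdot 60\right) + \left(-12187 + 1\right)} = \sqrt{\left(-9 + 4800\right) - 12186} = \sqrt{4791 - 12186} = \sqrt{-7395} = i \sqrt{7395}$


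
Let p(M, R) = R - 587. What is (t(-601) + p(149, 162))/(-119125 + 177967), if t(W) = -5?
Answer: -215/29421 ≈ -0.0073077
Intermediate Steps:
p(M, R) = -587 + R
(t(-601) + p(149, 162))/(-119125 + 177967) = (-5 + (-587 + 162))/(-119125 + 177967) = (-5 - 425)/58842 = -430*1/58842 = -215/29421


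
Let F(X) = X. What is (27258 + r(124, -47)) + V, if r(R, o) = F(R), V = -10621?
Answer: 16761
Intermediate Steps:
r(R, o) = R
(27258 + r(124, -47)) + V = (27258 + 124) - 10621 = 27382 - 10621 = 16761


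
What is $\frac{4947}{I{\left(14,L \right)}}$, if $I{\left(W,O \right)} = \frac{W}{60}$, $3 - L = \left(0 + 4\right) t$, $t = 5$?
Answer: $\frac{148410}{7} \approx 21201.0$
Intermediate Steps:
$L = -17$ ($L = 3 - \left(0 + 4\right) 5 = 3 - 4 \cdot 5 = 3 - 20 = -17$)
$I{\left(W,O \right)} = \frac{W}{60}$ ($I{\left(W,O \right)} = W \frac{1}{60} = \frac{W}{60}$)
$\frac{4947}{I{\left(14,L \right)}} = \frac{4947}{\frac{1}{60} \cdot 14} = \frac{4947}{\frac{7}{30}} = 4947 \cdot \frac{30}{7} = \frac{148410}{7}$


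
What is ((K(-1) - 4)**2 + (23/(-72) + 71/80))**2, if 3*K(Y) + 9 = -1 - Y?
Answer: 1273704721/518400 ≈ 2457.0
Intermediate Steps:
K(Y) = -10/3 - Y/3 (K(Y) = -3 + (-1 - Y)/3 = -3 + (-1/3 - Y/3) = -10/3 - Y/3)
((K(-1) - 4)**2 + (23/(-72) + 71/80))**2 = (((-10/3 - 1/3*(-1)) - 4)**2 + (23/(-72) + 71/80))**2 = (((-10/3 + 1/3) - 4)**2 + (23*(-1/72) + 71*(1/80)))**2 = ((-3 - 4)**2 + (-23/72 + 71/80))**2 = ((-7)**2 + 409/720)**2 = (49 + 409/720)**2 = (35689/720)**2 = 1273704721/518400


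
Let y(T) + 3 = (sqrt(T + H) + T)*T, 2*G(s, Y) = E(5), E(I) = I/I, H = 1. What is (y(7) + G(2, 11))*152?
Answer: 7068 + 2128*sqrt(2) ≈ 10077.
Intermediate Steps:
E(I) = 1
G(s, Y) = 1/2 (G(s, Y) = (1/2)*1 = 1/2)
y(T) = -3 + T*(T + sqrt(1 + T)) (y(T) = -3 + (sqrt(T + 1) + T)*T = -3 + (sqrt(1 + T) + T)*T = -3 + (T + sqrt(1 + T))*T = -3 + T*(T + sqrt(1 + T)))
(y(7) + G(2, 11))*152 = ((-3 + 7**2 + 7*sqrt(1 + 7)) + 1/2)*152 = ((-3 + 49 + 7*sqrt(8)) + 1/2)*152 = ((-3 + 49 + 7*(2*sqrt(2))) + 1/2)*152 = ((-3 + 49 + 14*sqrt(2)) + 1/2)*152 = ((46 + 14*sqrt(2)) + 1/2)*152 = (93/2 + 14*sqrt(2))*152 = 7068 + 2128*sqrt(2)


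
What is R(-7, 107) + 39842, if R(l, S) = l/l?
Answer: 39843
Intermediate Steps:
R(l, S) = 1
R(-7, 107) + 39842 = 1 + 39842 = 39843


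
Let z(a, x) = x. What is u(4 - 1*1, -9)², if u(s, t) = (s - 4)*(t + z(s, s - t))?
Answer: 9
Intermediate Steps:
u(s, t) = s*(-4 + s) (u(s, t) = (s - 4)*(t + (s - t)) = (-4 + s)*s = s*(-4 + s))
u(4 - 1*1, -9)² = ((4 - 1*1)*(-4 + (4 - 1*1)))² = ((4 - 1)*(-4 + (4 - 1)))² = (3*(-4 + 3))² = (3*(-1))² = (-3)² = 9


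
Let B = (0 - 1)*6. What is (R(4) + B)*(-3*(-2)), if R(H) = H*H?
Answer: 60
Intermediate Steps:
R(H) = H**2
B = -6 (B = -1*6 = -6)
(R(4) + B)*(-3*(-2)) = (4**2 - 6)*(-3*(-2)) = (16 - 6)*6 = 10*6 = 60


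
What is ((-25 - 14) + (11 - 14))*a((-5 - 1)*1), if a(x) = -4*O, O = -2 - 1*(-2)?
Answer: 0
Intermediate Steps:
O = 0 (O = -2 + 2 = 0)
a(x) = 0 (a(x) = -4*0 = 0)
((-25 - 14) + (11 - 14))*a((-5 - 1)*1) = ((-25 - 14) + (11 - 14))*0 = (-39 - 3)*0 = -42*0 = 0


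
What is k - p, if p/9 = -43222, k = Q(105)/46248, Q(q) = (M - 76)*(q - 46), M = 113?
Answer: 17990381687/46248 ≈ 3.8900e+5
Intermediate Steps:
Q(q) = -1702 + 37*q (Q(q) = (113 - 76)*(q - 46) = 37*(-46 + q) = -1702 + 37*q)
k = 2183/46248 (k = (-1702 + 37*105)/46248 = (-1702 + 3885)*(1/46248) = 2183*(1/46248) = 2183/46248 ≈ 0.047202)
p = -388998 (p = 9*(-43222) = -388998)
k - p = 2183/46248 - 1*(-388998) = 2183/46248 + 388998 = 17990381687/46248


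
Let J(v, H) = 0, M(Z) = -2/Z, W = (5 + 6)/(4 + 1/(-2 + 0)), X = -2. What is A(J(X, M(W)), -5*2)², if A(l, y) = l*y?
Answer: 0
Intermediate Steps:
W = 22/7 (W = 11/(4 + 1/(-2)) = 11/(4 - ½) = 11/(7/2) = 11*(2/7) = 22/7 ≈ 3.1429)
A(J(X, M(W)), -5*2)² = (0*(-5*2))² = (0*(-10))² = 0² = 0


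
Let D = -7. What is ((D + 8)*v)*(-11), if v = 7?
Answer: -77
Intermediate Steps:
((D + 8)*v)*(-11) = ((-7 + 8)*7)*(-11) = (1*7)*(-11) = 7*(-11) = -77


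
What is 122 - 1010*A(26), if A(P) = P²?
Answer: -682638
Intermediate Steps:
122 - 1010*A(26) = 122 - 1010*26² = 122 - 1010*676 = 122 - 682760 = -682638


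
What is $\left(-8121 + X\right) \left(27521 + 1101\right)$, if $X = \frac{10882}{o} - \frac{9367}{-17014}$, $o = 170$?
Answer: $- \frac{166739459116131}{723095} \approx -2.3059 \cdot 10^{8}$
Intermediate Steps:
$X = \frac{93369369}{1446190}$ ($X = \frac{10882}{170} - \frac{9367}{-17014} = 10882 \cdot \frac{1}{170} - - \frac{9367}{17014} = \frac{5441}{85} + \frac{9367}{17014} = \frac{93369369}{1446190} \approx 64.562$)
$\left(-8121 + X\right) \left(27521 + 1101\right) = \left(-8121 + \frac{93369369}{1446190}\right) \left(27521 + 1101\right) = \left(- \frac{11651139621}{1446190}\right) 28622 = - \frac{166739459116131}{723095}$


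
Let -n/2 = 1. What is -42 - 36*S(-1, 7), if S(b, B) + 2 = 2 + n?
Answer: 30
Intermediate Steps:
n = -2 (n = -2*1 = -2)
S(b, B) = -2 (S(b, B) = -2 + (2 - 2) = -2 + 0 = -2)
-42 - 36*S(-1, 7) = -42 - 36*(-2) = -42 + 72 = 30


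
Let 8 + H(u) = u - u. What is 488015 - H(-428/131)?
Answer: 488023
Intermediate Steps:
H(u) = -8 (H(u) = -8 + (u - u) = -8 + 0 = -8)
488015 - H(-428/131) = 488015 - 1*(-8) = 488015 + 8 = 488023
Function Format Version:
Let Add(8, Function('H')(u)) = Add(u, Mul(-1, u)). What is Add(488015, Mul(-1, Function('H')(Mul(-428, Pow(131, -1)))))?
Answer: 488023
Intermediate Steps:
Function('H')(u) = -8 (Function('H')(u) = Add(-8, Add(u, Mul(-1, u))) = Add(-8, 0) = -8)
Add(488015, Mul(-1, Function('H')(Mul(-428, Pow(131, -1))))) = Add(488015, Mul(-1, -8)) = Add(488015, 8) = 488023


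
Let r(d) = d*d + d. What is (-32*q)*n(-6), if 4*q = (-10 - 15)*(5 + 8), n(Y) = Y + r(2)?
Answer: 0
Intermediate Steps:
r(d) = d + d² (r(d) = d² + d = d + d²)
n(Y) = 6 + Y (n(Y) = Y + 2*(1 + 2) = Y + 2*3 = Y + 6 = 6 + Y)
q = -325/4 (q = ((-10 - 15)*(5 + 8))/4 = (-25*13)/4 = (¼)*(-325) = -325/4 ≈ -81.250)
(-32*q)*n(-6) = (-32*(-325/4))*(6 - 6) = 2600*0 = 0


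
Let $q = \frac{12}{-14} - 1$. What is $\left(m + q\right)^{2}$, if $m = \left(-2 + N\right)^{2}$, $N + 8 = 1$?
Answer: $\frac{306916}{49} \approx 6263.6$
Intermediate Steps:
$N = -7$ ($N = -8 + 1 = -7$)
$m = 81$ ($m = \left(-2 - 7\right)^{2} = \left(-9\right)^{2} = 81$)
$q = - \frac{13}{7}$ ($q = 12 \left(- \frac{1}{14}\right) - 1 = - \frac{6}{7} - 1 = - \frac{13}{7} \approx -1.8571$)
$\left(m + q\right)^{2} = \left(81 - \frac{13}{7}\right)^{2} = \left(\frac{554}{7}\right)^{2} = \frac{306916}{49}$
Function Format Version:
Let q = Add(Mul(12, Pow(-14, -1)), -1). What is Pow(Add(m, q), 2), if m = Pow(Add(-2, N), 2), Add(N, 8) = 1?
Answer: Rational(306916, 49) ≈ 6263.6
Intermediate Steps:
N = -7 (N = Add(-8, 1) = -7)
m = 81 (m = Pow(Add(-2, -7), 2) = Pow(-9, 2) = 81)
q = Rational(-13, 7) (q = Add(Mul(12, Rational(-1, 14)), -1) = Add(Rational(-6, 7), -1) = Rational(-13, 7) ≈ -1.8571)
Pow(Add(m, q), 2) = Pow(Add(81, Rational(-13, 7)), 2) = Pow(Rational(554, 7), 2) = Rational(306916, 49)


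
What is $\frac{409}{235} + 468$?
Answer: $\frac{110389}{235} \approx 469.74$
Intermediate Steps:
$\frac{409}{235} + 468 = \frac{110389}{235}$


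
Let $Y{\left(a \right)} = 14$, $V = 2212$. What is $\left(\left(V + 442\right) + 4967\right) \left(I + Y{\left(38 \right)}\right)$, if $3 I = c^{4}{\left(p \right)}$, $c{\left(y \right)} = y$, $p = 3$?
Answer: $312461$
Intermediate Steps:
$I = 27$ ($I = \frac{3^{4}}{3} = \frac{1}{3} \cdot 81 = 27$)
$\left(\left(V + 442\right) + 4967\right) \left(I + Y{\left(38 \right)}\right) = \left(\left(2212 + 442\right) + 4967\right) \left(27 + 14\right) = \left(2654 + 4967\right) 41 = 7621 \cdot 41 = 312461$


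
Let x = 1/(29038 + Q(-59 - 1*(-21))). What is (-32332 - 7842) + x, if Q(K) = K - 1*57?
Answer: -1162756081/28943 ≈ -40174.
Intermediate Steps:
Q(K) = -57 + K (Q(K) = K - 57 = -57 + K)
x = 1/28943 (x = 1/(29038 + (-57 + (-59 - 1*(-21)))) = 1/(29038 + (-57 + (-59 + 21))) = 1/(29038 + (-57 - 38)) = 1/(29038 - 95) = 1/28943 ≈ 3.4551e-5)
(-32332 - 7842) + x = (-32332 - 7842) + 1/28943 = -40174 + 1/28943 = -1162756081/28943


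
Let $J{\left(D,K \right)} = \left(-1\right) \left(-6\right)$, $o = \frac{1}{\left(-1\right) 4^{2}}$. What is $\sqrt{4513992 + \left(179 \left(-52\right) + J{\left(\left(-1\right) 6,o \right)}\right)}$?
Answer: $\sqrt{4504690} \approx 2122.4$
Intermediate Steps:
$o = - \frac{1}{16}$ ($o = \frac{1}{\left(-1\right) 16} = \frac{1}{-16} = - \frac{1}{16} \approx -0.0625$)
$J{\left(D,K \right)} = 6$
$\sqrt{4513992 + \left(179 \left(-52\right) + J{\left(\left(-1\right) 6,o \right)}\right)} = \sqrt{4513992 + \left(179 \left(-52\right) + 6\right)} = \sqrt{4513992 + \left(-9308 + 6\right)} = \sqrt{4513992 - 9302} = \sqrt{4504690}$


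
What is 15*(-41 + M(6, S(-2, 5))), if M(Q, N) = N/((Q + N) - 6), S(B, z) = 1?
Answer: -600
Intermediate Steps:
M(Q, N) = N/(-6 + N + Q) (M(Q, N) = N/((N + Q) - 6) = N/(-6 + N + Q))
15*(-41 + M(6, S(-2, 5))) = 15*(-41 + 1/(-6 + 1 + 6)) = 15*(-41 + 1/1) = 15*(-41 + 1*1) = 15*(-41 + 1) = 15*(-40) = -600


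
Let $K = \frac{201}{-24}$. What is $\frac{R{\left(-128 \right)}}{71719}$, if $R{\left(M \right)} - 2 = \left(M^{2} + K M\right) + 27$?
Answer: $\frac{17485}{71719} \approx 0.2438$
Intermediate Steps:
$K = - \frac{67}{8}$ ($K = 201 \left(- \frac{1}{24}\right) = - \frac{67}{8} \approx -8.375$)
$R{\left(M \right)} = 29 + M^{2} - \frac{67 M}{8}$ ($R{\left(M \right)} = 2 + \left(\left(M^{2} - \frac{67 M}{8}\right) + 27\right) = 2 + \left(27 + M^{2} - \frac{67 M}{8}\right) = 29 + M^{2} - \frac{67 M}{8}$)
$\frac{R{\left(-128 \right)}}{71719} = \frac{29 + \left(-128\right)^{2} - -1072}{71719} = \left(29 + 16384 + 1072\right) \frac{1}{71719} = 17485 \cdot \frac{1}{71719} = \frac{17485}{71719}$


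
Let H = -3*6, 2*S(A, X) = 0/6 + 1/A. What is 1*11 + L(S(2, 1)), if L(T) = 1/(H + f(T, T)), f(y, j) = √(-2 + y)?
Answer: 14261/1303 - 2*I*√7/1303 ≈ 10.945 - 0.004061*I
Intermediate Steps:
S(A, X) = 1/(2*A) (S(A, X) = (0/6 + 1/A)/2 = (0*(⅙) + 1/A)/2 = (0 + 1/A)/2 = 1/(2*A))
H = -18
L(T) = 1/(-18 + √(-2 + T))
1*11 + L(S(2, 1)) = 1*11 + 1/(-18 + √(-2 + (½)/2)) = 11 + 1/(-18 + √(-2 + (½)*(½))) = 11 + 1/(-18 + √(-2 + ¼)) = 11 + 1/(-18 + √(-7/4)) = 11 + 1/(-18 + I*√7/2)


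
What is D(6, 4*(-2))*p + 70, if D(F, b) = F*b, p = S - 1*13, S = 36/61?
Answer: 40606/61 ≈ 665.67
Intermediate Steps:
S = 36/61 (S = 36*(1/61) = 36/61 ≈ 0.59016)
p = -757/61 (p = 36/61 - 1*13 = 36/61 - 13 = -757/61 ≈ -12.410)
D(6, 4*(-2))*p + 70 = (6*(4*(-2)))*(-757/61) + 70 = (6*(-8))*(-757/61) + 70 = -48*(-757/61) + 70 = 36336/61 + 70 = 40606/61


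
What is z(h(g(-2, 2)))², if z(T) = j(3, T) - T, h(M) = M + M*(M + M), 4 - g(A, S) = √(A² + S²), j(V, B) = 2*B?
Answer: 5016 - 3536*√2 ≈ 15.341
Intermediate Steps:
g(A, S) = 4 - √(A² + S²)
h(M) = M + 2*M² (h(M) = M + M*(2*M) = M + 2*M²)
z(T) = T (z(T) = 2*T - T = T)
z(h(g(-2, 2)))² = ((4 - √((-2)² + 2²))*(1 + 2*(4 - √((-2)² + 2²))))² = ((4 - √(4 + 4))*(1 + 2*(4 - √(4 + 4))))² = ((4 - √8)*(1 + 2*(4 - √8)))² = ((4 - 2*√2)*(1 + 2*(4 - 2*√2)))² = ((4 - 2*√2)*(1 + (8 - 4*√2)))² = ((4 - 2*√2)*(9 - 4*√2))² = (4 - 2*√2)²*(9 - 4*√2)²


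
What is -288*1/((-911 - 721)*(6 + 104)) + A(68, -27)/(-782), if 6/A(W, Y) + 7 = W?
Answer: 3879/2623610 ≈ 0.0014785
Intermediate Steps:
A(W, Y) = 6/(-7 + W)
-288*1/((-911 - 721)*(6 + 104)) + A(68, -27)/(-782) = -288*1/((-911 - 721)*(6 + 104)) + (6/(-7 + 68))/(-782) = -288/((-1632*110)) + (6/61)*(-1/782) = -288/(-179520) + (6*(1/61))*(-1/782) = -288*(-1/179520) + (6/61)*(-1/782) = 3/1870 - 3/23851 = 3879/2623610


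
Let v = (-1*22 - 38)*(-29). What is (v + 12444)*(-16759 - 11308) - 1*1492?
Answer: -398103820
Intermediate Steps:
v = 1740 (v = (-22 - 38)*(-29) = -60*(-29) = 1740)
(v + 12444)*(-16759 - 11308) - 1*1492 = (1740 + 12444)*(-16759 - 11308) - 1*1492 = 14184*(-28067) - 1492 = -398102328 - 1492 = -398103820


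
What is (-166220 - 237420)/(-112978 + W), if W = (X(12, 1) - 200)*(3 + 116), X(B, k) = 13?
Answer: 403640/135231 ≈ 2.9848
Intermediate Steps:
W = -22253 (W = (13 - 200)*(3 + 116) = -187*119 = -22253)
(-166220 - 237420)/(-112978 + W) = (-166220 - 237420)/(-112978 - 22253) = -403640/(-135231) = -403640*(-1/135231) = 403640/135231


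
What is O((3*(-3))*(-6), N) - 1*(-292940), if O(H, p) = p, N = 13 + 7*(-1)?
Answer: 292946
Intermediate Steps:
N = 6 (N = 13 - 7 = 6)
O((3*(-3))*(-6), N) - 1*(-292940) = 6 - 1*(-292940) = 6 + 292940 = 292946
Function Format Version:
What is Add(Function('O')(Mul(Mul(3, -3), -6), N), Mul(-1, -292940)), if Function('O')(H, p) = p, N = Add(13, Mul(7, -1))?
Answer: 292946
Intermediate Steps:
N = 6 (N = Add(13, -7) = 6)
Add(Function('O')(Mul(Mul(3, -3), -6), N), Mul(-1, -292940)) = Add(6, Mul(-1, -292940)) = Add(6, 292940) = 292946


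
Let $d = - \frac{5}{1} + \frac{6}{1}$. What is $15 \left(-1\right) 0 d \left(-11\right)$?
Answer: $0$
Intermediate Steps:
$d = 1$ ($d = \left(-5\right) 1 + 6 \cdot 1 = -5 + 6 = 1$)
$15 \left(-1\right) 0 d \left(-11\right) = 15 \left(-1\right) 0 \cdot 1 \left(-11\right) = 15 \cdot 0 \cdot 1 \left(-11\right) = 15 \cdot 0 \left(-11\right) = 0 \left(-11\right) = 0$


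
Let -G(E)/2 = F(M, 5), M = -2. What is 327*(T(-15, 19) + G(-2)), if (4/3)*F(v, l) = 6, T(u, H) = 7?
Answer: -654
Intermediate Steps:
F(v, l) = 9/2 (F(v, l) = (¾)*6 = 9/2)
G(E) = -9 (G(E) = -2*9/2 = -9)
327*(T(-15, 19) + G(-2)) = 327*(7 - 9) = 327*(-2) = -654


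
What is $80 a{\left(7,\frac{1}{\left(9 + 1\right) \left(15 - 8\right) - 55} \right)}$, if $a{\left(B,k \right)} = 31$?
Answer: $2480$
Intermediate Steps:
$80 a{\left(7,\frac{1}{\left(9 + 1\right) \left(15 - 8\right) - 55} \right)} = 80 \cdot 31 = 2480$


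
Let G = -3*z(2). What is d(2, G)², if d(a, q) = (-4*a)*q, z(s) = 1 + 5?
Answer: 20736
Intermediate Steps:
z(s) = 6
G = -18 (G = -3*6 = -18)
d(a, q) = -4*a*q
d(2, G)² = (-4*2*(-18))² = 144² = 20736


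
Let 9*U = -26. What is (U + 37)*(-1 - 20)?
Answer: -2149/3 ≈ -716.33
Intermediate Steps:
U = -26/9 (U = (⅑)*(-26) = -26/9 ≈ -2.8889)
(U + 37)*(-1 - 20) = (-26/9 + 37)*(-1 - 20) = (307/9)*(-21) = -2149/3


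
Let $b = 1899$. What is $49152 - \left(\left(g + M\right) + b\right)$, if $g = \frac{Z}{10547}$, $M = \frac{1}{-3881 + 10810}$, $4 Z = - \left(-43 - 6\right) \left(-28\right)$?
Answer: $\frac{3453259308339}{73080163} \approx 47253.0$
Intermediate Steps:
$Z = -343$ ($Z = \frac{\left(-1\right) \left(-43 - 6\right) \left(-28\right)}{4} = \frac{\left(-1\right) \left(\left(-49\right) \left(-28\right)\right)}{4} = \frac{\left(-1\right) 1372}{4} = \frac{1}{4} \left(-1372\right) = -343$)
$M = \frac{1}{6929} \approx 0.00014432$
$g = - \frac{343}{10547} \approx -0.032521$
$49152 - \left(\left(g + M\right) + b\right) = 49152 - \left(\left(- \frac{343}{10547} + \frac{1}{6929}\right) + 1899\right) = 49152 - \left(- \frac{2366100}{73080163} + 1899\right) = 49152 - \frac{138776863437}{73080163} = \frac{3453259308339}{73080163}$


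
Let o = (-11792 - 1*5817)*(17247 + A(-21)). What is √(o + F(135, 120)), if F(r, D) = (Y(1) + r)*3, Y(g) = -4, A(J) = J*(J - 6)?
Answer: 3*I*√34854037 ≈ 17711.0*I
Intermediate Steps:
A(J) = J*(-6 + J)
F(r, D) = -12 + 3*r (F(r, D) = (-4 + r)*3 = -12 + 3*r)
o = -313686726 (o = (-11792 - 1*5817)*(17247 - 21*(-6 - 21)) = (-11792 - 5817)*(17247 - 21*(-27)) = -17609*(17247 + 567) = -17609*17814 = -313686726)
√(o + F(135, 120)) = √(-313686726 + (-12 + 3*135)) = √(-313686726 + (-12 + 405)) = √(-313686726 + 393) = √(-313686333) = 3*I*√34854037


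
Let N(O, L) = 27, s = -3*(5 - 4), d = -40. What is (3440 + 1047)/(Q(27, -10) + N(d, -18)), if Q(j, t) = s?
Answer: 4487/24 ≈ 186.96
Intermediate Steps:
s = -3 (s = -3*1 = -3)
Q(j, t) = -3
(3440 + 1047)/(Q(27, -10) + N(d, -18)) = (3440 + 1047)/(-3 + 27) = 4487/24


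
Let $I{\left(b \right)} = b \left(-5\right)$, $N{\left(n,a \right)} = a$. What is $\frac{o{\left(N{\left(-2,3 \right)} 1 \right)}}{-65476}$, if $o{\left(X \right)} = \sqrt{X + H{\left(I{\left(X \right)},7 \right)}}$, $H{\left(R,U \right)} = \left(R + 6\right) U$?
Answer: $- \frac{i \sqrt{15}}{32738} \approx - 0.0001183 i$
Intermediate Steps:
$I{\left(b \right)} = - 5 b$
$H{\left(R,U \right)} = U \left(6 + R\right)$ ($H{\left(R,U \right)} = \left(6 + R\right) U = U \left(6 + R\right)$)
$o{\left(X \right)} = \sqrt{42 - 34 X}$ ($o{\left(X \right)} = \sqrt{X + 7 \left(6 - 5 X\right)} = \sqrt{X - \left(-42 + 35 X\right)} = \sqrt{42 - 34 X}$)
$\frac{o{\left(N{\left(-2,3 \right)} 1 \right)}}{-65476} = \frac{\sqrt{42 - 34 \cdot 3 \cdot 1}}{-65476} = \sqrt{42 - 102} \left(- \frac{1}{65476}\right) = \sqrt{-60} \left(- \frac{1}{65476}\right) = 2 i \sqrt{15} \left(- \frac{1}{65476}\right) = - \frac{i \sqrt{15}}{32738}$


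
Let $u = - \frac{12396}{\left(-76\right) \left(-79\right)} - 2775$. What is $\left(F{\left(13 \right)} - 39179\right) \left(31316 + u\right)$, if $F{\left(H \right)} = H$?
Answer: $- \frac{1677751670372}{1501} \approx -1.1178 \cdot 10^{9}$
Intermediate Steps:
$u = - \frac{4168374}{1501}$ ($u = - \frac{12396}{6004} - 2775 = \left(-12396\right) \frac{1}{6004} - 2775 = - \frac{3099}{1501} - 2775 = - \frac{4168374}{1501} \approx -2777.1$)
$\left(F{\left(13 \right)} - 39179\right) \left(31316 + u\right) = \left(13 - 39179\right) \left(31316 - \frac{4168374}{1501}\right) = \left(-39166\right) \frac{42836942}{1501} = - \frac{1677751670372}{1501}$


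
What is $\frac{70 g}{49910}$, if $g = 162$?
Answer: $\frac{162}{713} \approx 0.22721$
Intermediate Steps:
$\frac{70 g}{49910} = \frac{70 \cdot 162}{49910} = 11340 \cdot \frac{1}{49910} = \frac{162}{713}$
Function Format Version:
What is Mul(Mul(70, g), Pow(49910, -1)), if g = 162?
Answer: Rational(162, 713) ≈ 0.22721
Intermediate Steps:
Mul(Mul(70, g), Pow(49910, -1)) = Mul(Mul(70, 162), Pow(49910, -1)) = Mul(11340, Rational(1, 49910)) = Rational(162, 713)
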